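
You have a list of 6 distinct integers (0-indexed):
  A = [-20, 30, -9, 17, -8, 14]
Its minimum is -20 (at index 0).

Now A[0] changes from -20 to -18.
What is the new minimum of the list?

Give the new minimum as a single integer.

Answer: -18

Derivation:
Old min = -20 (at index 0)
Change: A[0] -20 -> -18
Changed element WAS the min. Need to check: is -18 still <= all others?
  Min of remaining elements: -9
  New min = min(-18, -9) = -18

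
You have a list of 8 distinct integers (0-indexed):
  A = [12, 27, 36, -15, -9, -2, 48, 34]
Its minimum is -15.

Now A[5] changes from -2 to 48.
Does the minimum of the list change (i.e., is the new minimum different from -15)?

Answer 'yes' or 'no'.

Old min = -15
Change: A[5] -2 -> 48
Changed element was NOT the min; min changes only if 48 < -15.
New min = -15; changed? no

Answer: no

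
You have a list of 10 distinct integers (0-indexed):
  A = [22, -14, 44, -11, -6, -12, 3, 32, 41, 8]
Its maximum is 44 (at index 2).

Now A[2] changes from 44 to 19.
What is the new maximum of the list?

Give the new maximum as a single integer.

Old max = 44 (at index 2)
Change: A[2] 44 -> 19
Changed element WAS the max -> may need rescan.
  Max of remaining elements: 41
  New max = max(19, 41) = 41

Answer: 41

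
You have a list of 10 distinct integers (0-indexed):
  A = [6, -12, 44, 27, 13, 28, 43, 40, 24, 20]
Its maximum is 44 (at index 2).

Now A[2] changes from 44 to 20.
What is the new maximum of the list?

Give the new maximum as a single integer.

Old max = 44 (at index 2)
Change: A[2] 44 -> 20
Changed element WAS the max -> may need rescan.
  Max of remaining elements: 43
  New max = max(20, 43) = 43

Answer: 43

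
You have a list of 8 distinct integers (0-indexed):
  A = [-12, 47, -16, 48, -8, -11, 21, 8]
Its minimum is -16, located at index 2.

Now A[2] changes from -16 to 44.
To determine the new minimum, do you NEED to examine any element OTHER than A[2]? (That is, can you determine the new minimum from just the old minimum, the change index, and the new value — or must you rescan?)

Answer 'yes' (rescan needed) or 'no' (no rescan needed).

Answer: yes

Derivation:
Old min = -16 at index 2
Change at index 2: -16 -> 44
Index 2 WAS the min and new value 44 > old min -16. Must rescan other elements to find the new min.
Needs rescan: yes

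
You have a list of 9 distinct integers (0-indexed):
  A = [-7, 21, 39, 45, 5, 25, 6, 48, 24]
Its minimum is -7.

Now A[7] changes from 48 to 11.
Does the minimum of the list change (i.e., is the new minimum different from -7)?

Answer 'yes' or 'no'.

Answer: no

Derivation:
Old min = -7
Change: A[7] 48 -> 11
Changed element was NOT the min; min changes only if 11 < -7.
New min = -7; changed? no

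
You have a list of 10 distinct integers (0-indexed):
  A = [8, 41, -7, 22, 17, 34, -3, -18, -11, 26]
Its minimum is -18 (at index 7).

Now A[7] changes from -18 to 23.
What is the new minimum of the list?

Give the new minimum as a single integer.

Answer: -11

Derivation:
Old min = -18 (at index 7)
Change: A[7] -18 -> 23
Changed element WAS the min. Need to check: is 23 still <= all others?
  Min of remaining elements: -11
  New min = min(23, -11) = -11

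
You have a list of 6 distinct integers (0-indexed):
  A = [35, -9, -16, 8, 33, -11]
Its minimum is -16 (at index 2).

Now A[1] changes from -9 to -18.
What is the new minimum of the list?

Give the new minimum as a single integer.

Answer: -18

Derivation:
Old min = -16 (at index 2)
Change: A[1] -9 -> -18
Changed element was NOT the old min.
  New min = min(old_min, new_val) = min(-16, -18) = -18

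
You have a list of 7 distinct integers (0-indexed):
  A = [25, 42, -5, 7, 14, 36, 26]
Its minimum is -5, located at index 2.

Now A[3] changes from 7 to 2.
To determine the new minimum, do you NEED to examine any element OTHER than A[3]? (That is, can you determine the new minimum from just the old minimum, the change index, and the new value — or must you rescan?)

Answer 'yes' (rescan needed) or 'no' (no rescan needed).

Old min = -5 at index 2
Change at index 3: 7 -> 2
Index 3 was NOT the min. New min = min(-5, 2). No rescan of other elements needed.
Needs rescan: no

Answer: no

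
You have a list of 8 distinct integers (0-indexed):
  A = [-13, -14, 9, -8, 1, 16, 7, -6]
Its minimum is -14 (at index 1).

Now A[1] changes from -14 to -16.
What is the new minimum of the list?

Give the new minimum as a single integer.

Old min = -14 (at index 1)
Change: A[1] -14 -> -16
Changed element WAS the min. Need to check: is -16 still <= all others?
  Min of remaining elements: -13
  New min = min(-16, -13) = -16

Answer: -16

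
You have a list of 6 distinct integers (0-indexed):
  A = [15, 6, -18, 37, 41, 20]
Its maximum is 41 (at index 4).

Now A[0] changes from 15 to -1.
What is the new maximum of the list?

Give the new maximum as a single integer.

Answer: 41

Derivation:
Old max = 41 (at index 4)
Change: A[0] 15 -> -1
Changed element was NOT the old max.
  New max = max(old_max, new_val) = max(41, -1) = 41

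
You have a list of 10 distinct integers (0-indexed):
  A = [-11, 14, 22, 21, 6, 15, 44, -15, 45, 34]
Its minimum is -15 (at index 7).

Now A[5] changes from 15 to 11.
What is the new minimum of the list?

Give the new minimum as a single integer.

Old min = -15 (at index 7)
Change: A[5] 15 -> 11
Changed element was NOT the old min.
  New min = min(old_min, new_val) = min(-15, 11) = -15

Answer: -15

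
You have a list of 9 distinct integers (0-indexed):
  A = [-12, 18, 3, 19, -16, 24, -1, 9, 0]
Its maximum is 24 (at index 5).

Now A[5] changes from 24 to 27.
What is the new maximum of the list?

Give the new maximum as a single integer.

Old max = 24 (at index 5)
Change: A[5] 24 -> 27
Changed element WAS the max -> may need rescan.
  Max of remaining elements: 19
  New max = max(27, 19) = 27

Answer: 27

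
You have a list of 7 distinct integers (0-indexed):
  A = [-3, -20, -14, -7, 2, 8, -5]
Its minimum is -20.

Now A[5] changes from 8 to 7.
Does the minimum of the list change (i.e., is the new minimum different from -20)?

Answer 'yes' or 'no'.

Old min = -20
Change: A[5] 8 -> 7
Changed element was NOT the min; min changes only if 7 < -20.
New min = -20; changed? no

Answer: no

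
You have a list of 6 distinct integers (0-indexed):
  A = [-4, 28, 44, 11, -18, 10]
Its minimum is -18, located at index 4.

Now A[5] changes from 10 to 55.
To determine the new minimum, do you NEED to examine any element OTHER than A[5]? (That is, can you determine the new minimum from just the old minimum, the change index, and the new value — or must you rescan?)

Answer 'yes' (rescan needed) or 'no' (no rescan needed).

Old min = -18 at index 4
Change at index 5: 10 -> 55
Index 5 was NOT the min. New min = min(-18, 55). No rescan of other elements needed.
Needs rescan: no

Answer: no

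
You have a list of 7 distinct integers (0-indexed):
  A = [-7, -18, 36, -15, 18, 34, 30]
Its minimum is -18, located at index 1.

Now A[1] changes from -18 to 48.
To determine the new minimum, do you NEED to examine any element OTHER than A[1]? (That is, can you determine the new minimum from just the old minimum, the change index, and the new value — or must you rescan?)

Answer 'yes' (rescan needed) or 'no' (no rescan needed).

Answer: yes

Derivation:
Old min = -18 at index 1
Change at index 1: -18 -> 48
Index 1 WAS the min and new value 48 > old min -18. Must rescan other elements to find the new min.
Needs rescan: yes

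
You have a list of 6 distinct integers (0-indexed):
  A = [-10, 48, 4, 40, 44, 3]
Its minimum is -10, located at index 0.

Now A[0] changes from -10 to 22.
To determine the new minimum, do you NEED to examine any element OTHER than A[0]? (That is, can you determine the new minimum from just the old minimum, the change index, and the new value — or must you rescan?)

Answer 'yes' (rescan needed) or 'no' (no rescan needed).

Answer: yes

Derivation:
Old min = -10 at index 0
Change at index 0: -10 -> 22
Index 0 WAS the min and new value 22 > old min -10. Must rescan other elements to find the new min.
Needs rescan: yes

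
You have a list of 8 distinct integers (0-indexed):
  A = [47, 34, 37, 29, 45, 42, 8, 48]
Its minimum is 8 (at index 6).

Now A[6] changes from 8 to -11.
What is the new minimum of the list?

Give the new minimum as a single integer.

Answer: -11

Derivation:
Old min = 8 (at index 6)
Change: A[6] 8 -> -11
Changed element WAS the min. Need to check: is -11 still <= all others?
  Min of remaining elements: 29
  New min = min(-11, 29) = -11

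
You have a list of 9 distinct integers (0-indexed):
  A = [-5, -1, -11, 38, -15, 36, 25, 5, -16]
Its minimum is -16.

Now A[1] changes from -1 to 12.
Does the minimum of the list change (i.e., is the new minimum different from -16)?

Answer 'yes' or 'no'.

Old min = -16
Change: A[1] -1 -> 12
Changed element was NOT the min; min changes only if 12 < -16.
New min = -16; changed? no

Answer: no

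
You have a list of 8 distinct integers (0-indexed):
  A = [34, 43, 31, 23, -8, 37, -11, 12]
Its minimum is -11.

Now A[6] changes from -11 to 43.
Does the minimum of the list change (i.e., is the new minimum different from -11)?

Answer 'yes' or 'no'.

Old min = -11
Change: A[6] -11 -> 43
Changed element was the min; new min must be rechecked.
New min = -8; changed? yes

Answer: yes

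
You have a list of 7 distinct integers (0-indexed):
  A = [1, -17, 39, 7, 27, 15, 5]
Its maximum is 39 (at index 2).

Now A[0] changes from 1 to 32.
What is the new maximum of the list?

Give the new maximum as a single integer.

Old max = 39 (at index 2)
Change: A[0] 1 -> 32
Changed element was NOT the old max.
  New max = max(old_max, new_val) = max(39, 32) = 39

Answer: 39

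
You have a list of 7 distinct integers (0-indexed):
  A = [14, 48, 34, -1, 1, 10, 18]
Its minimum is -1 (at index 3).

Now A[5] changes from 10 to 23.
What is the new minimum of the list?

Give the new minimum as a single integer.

Old min = -1 (at index 3)
Change: A[5] 10 -> 23
Changed element was NOT the old min.
  New min = min(old_min, new_val) = min(-1, 23) = -1

Answer: -1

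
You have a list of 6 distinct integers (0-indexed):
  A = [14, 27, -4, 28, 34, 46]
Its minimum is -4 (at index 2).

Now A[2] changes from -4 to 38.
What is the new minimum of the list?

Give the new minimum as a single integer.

Answer: 14

Derivation:
Old min = -4 (at index 2)
Change: A[2] -4 -> 38
Changed element WAS the min. Need to check: is 38 still <= all others?
  Min of remaining elements: 14
  New min = min(38, 14) = 14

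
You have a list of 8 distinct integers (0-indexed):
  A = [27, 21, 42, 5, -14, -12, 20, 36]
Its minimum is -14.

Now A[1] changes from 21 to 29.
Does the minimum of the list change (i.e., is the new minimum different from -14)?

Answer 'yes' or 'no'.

Answer: no

Derivation:
Old min = -14
Change: A[1] 21 -> 29
Changed element was NOT the min; min changes only if 29 < -14.
New min = -14; changed? no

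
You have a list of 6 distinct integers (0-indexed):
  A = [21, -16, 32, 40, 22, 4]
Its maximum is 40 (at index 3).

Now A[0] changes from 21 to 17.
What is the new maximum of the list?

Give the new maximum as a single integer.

Old max = 40 (at index 3)
Change: A[0] 21 -> 17
Changed element was NOT the old max.
  New max = max(old_max, new_val) = max(40, 17) = 40

Answer: 40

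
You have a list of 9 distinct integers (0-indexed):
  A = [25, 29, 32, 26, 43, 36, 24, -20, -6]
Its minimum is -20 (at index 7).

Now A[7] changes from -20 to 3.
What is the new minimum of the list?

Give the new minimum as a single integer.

Old min = -20 (at index 7)
Change: A[7] -20 -> 3
Changed element WAS the min. Need to check: is 3 still <= all others?
  Min of remaining elements: -6
  New min = min(3, -6) = -6

Answer: -6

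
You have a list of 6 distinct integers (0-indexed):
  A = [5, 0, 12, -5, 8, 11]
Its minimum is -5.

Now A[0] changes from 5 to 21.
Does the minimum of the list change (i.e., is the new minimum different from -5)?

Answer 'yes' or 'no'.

Answer: no

Derivation:
Old min = -5
Change: A[0] 5 -> 21
Changed element was NOT the min; min changes only if 21 < -5.
New min = -5; changed? no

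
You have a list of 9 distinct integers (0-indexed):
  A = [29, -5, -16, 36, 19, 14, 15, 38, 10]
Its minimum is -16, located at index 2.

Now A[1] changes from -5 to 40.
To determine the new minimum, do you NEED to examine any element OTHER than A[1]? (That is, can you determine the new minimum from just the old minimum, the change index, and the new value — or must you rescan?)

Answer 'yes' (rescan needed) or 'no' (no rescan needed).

Old min = -16 at index 2
Change at index 1: -5 -> 40
Index 1 was NOT the min. New min = min(-16, 40). No rescan of other elements needed.
Needs rescan: no

Answer: no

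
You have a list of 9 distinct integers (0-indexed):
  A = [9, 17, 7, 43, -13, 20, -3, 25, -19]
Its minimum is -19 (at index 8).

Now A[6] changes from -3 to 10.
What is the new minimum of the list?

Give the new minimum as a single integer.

Old min = -19 (at index 8)
Change: A[6] -3 -> 10
Changed element was NOT the old min.
  New min = min(old_min, new_val) = min(-19, 10) = -19

Answer: -19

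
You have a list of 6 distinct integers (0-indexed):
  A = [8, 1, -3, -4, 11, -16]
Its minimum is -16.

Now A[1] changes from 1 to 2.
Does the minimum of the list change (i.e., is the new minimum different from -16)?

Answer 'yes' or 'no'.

Old min = -16
Change: A[1] 1 -> 2
Changed element was NOT the min; min changes only if 2 < -16.
New min = -16; changed? no

Answer: no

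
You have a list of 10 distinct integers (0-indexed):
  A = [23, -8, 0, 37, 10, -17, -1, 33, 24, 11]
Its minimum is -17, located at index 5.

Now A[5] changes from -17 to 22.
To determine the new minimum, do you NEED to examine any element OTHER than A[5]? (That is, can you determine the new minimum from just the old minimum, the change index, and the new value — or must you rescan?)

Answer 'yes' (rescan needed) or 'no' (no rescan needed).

Old min = -17 at index 5
Change at index 5: -17 -> 22
Index 5 WAS the min and new value 22 > old min -17. Must rescan other elements to find the new min.
Needs rescan: yes

Answer: yes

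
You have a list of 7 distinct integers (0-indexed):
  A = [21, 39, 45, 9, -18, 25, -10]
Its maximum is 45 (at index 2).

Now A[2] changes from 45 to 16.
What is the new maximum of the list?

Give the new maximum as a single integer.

Answer: 39

Derivation:
Old max = 45 (at index 2)
Change: A[2] 45 -> 16
Changed element WAS the max -> may need rescan.
  Max of remaining elements: 39
  New max = max(16, 39) = 39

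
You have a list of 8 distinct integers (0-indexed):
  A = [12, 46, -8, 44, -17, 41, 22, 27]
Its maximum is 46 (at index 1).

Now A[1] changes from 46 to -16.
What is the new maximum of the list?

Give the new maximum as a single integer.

Old max = 46 (at index 1)
Change: A[1] 46 -> -16
Changed element WAS the max -> may need rescan.
  Max of remaining elements: 44
  New max = max(-16, 44) = 44

Answer: 44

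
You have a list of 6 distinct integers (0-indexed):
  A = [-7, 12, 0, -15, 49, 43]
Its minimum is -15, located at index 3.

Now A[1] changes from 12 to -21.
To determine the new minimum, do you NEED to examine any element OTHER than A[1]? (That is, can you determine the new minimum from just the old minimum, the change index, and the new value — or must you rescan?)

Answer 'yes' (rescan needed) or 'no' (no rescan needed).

Old min = -15 at index 3
Change at index 1: 12 -> -21
Index 1 was NOT the min. New min = min(-15, -21). No rescan of other elements needed.
Needs rescan: no

Answer: no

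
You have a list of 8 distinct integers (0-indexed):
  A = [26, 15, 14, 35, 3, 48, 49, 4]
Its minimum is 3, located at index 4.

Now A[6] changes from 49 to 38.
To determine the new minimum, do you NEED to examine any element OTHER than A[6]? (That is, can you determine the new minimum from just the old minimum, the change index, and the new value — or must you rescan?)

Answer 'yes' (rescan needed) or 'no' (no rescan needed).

Answer: no

Derivation:
Old min = 3 at index 4
Change at index 6: 49 -> 38
Index 6 was NOT the min. New min = min(3, 38). No rescan of other elements needed.
Needs rescan: no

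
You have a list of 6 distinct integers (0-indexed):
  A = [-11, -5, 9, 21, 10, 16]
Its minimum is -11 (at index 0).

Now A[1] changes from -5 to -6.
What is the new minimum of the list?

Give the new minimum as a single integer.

Answer: -11

Derivation:
Old min = -11 (at index 0)
Change: A[1] -5 -> -6
Changed element was NOT the old min.
  New min = min(old_min, new_val) = min(-11, -6) = -11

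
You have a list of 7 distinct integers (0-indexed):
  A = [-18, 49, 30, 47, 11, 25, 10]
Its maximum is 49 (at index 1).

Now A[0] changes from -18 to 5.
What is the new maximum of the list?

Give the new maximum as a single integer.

Answer: 49

Derivation:
Old max = 49 (at index 1)
Change: A[0] -18 -> 5
Changed element was NOT the old max.
  New max = max(old_max, new_val) = max(49, 5) = 49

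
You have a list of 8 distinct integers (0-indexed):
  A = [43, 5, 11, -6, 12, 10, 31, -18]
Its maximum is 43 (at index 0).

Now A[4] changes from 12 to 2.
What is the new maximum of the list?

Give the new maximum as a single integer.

Old max = 43 (at index 0)
Change: A[4] 12 -> 2
Changed element was NOT the old max.
  New max = max(old_max, new_val) = max(43, 2) = 43

Answer: 43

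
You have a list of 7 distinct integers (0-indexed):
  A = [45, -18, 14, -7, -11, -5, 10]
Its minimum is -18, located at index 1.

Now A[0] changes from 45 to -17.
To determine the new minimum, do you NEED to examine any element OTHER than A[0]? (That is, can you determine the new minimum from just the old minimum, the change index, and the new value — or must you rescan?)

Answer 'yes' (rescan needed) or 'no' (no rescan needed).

Answer: no

Derivation:
Old min = -18 at index 1
Change at index 0: 45 -> -17
Index 0 was NOT the min. New min = min(-18, -17). No rescan of other elements needed.
Needs rescan: no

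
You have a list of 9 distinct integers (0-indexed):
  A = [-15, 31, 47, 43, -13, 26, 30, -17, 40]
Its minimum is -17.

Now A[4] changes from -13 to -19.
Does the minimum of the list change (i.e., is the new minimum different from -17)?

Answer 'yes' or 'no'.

Answer: yes

Derivation:
Old min = -17
Change: A[4] -13 -> -19
Changed element was NOT the min; min changes only if -19 < -17.
New min = -19; changed? yes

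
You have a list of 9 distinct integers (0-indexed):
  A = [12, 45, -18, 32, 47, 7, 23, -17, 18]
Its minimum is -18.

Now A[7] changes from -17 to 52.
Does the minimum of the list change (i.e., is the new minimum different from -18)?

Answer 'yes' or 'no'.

Answer: no

Derivation:
Old min = -18
Change: A[7] -17 -> 52
Changed element was NOT the min; min changes only if 52 < -18.
New min = -18; changed? no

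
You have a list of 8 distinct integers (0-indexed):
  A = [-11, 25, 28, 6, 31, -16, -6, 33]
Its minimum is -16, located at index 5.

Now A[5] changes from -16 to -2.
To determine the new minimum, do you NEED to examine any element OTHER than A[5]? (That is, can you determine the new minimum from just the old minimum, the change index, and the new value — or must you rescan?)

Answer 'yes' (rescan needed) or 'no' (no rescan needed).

Answer: yes

Derivation:
Old min = -16 at index 5
Change at index 5: -16 -> -2
Index 5 WAS the min and new value -2 > old min -16. Must rescan other elements to find the new min.
Needs rescan: yes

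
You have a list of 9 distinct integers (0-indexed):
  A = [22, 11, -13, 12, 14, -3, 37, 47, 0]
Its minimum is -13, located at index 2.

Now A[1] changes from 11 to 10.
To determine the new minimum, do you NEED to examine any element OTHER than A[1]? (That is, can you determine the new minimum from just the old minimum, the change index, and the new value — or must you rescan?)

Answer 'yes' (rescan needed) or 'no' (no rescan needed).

Answer: no

Derivation:
Old min = -13 at index 2
Change at index 1: 11 -> 10
Index 1 was NOT the min. New min = min(-13, 10). No rescan of other elements needed.
Needs rescan: no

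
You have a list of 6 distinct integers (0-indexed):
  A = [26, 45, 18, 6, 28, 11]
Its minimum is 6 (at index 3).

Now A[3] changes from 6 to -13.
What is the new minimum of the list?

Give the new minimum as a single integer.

Answer: -13

Derivation:
Old min = 6 (at index 3)
Change: A[3] 6 -> -13
Changed element WAS the min. Need to check: is -13 still <= all others?
  Min of remaining elements: 11
  New min = min(-13, 11) = -13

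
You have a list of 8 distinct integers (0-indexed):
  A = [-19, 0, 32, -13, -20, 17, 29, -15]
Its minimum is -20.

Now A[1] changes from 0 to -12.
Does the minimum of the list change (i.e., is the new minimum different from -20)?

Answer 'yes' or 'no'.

Old min = -20
Change: A[1] 0 -> -12
Changed element was NOT the min; min changes only if -12 < -20.
New min = -20; changed? no

Answer: no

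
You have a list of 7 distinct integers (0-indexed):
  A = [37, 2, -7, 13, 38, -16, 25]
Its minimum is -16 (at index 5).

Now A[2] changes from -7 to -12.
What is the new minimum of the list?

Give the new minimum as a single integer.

Answer: -16

Derivation:
Old min = -16 (at index 5)
Change: A[2] -7 -> -12
Changed element was NOT the old min.
  New min = min(old_min, new_val) = min(-16, -12) = -16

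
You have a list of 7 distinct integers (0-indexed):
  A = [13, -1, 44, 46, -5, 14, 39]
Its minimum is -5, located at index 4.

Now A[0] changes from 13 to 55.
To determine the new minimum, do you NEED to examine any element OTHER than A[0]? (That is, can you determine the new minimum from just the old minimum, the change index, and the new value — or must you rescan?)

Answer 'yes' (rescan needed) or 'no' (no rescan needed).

Old min = -5 at index 4
Change at index 0: 13 -> 55
Index 0 was NOT the min. New min = min(-5, 55). No rescan of other elements needed.
Needs rescan: no

Answer: no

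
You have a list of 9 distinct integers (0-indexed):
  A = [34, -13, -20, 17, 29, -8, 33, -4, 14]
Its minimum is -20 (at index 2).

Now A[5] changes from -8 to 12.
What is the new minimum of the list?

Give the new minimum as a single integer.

Old min = -20 (at index 2)
Change: A[5] -8 -> 12
Changed element was NOT the old min.
  New min = min(old_min, new_val) = min(-20, 12) = -20

Answer: -20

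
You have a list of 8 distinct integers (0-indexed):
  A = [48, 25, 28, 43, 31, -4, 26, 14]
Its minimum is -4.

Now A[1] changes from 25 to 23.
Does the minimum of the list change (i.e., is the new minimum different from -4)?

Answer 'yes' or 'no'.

Old min = -4
Change: A[1] 25 -> 23
Changed element was NOT the min; min changes only if 23 < -4.
New min = -4; changed? no

Answer: no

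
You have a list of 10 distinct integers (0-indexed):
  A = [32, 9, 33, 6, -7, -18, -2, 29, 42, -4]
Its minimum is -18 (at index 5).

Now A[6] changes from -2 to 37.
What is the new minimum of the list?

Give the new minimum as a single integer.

Answer: -18

Derivation:
Old min = -18 (at index 5)
Change: A[6] -2 -> 37
Changed element was NOT the old min.
  New min = min(old_min, new_val) = min(-18, 37) = -18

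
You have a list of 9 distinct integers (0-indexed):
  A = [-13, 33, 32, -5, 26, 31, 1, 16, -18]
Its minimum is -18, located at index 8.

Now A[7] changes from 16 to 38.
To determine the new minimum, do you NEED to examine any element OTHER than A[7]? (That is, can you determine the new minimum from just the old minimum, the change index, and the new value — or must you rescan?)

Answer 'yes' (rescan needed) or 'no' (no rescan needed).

Answer: no

Derivation:
Old min = -18 at index 8
Change at index 7: 16 -> 38
Index 7 was NOT the min. New min = min(-18, 38). No rescan of other elements needed.
Needs rescan: no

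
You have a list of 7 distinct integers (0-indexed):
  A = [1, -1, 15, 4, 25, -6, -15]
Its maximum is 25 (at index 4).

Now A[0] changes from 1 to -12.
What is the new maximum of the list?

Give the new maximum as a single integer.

Old max = 25 (at index 4)
Change: A[0] 1 -> -12
Changed element was NOT the old max.
  New max = max(old_max, new_val) = max(25, -12) = 25

Answer: 25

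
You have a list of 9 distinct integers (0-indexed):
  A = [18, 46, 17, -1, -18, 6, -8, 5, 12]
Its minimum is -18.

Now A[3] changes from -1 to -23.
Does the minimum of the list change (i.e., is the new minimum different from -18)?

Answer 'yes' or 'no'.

Old min = -18
Change: A[3] -1 -> -23
Changed element was NOT the min; min changes only if -23 < -18.
New min = -23; changed? yes

Answer: yes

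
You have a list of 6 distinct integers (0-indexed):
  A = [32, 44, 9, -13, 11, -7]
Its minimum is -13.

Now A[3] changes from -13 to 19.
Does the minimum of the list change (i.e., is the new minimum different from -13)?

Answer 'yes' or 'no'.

Old min = -13
Change: A[3] -13 -> 19
Changed element was the min; new min must be rechecked.
New min = -7; changed? yes

Answer: yes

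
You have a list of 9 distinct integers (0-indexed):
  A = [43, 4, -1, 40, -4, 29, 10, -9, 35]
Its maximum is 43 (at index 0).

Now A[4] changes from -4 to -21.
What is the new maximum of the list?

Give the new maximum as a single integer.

Old max = 43 (at index 0)
Change: A[4] -4 -> -21
Changed element was NOT the old max.
  New max = max(old_max, new_val) = max(43, -21) = 43

Answer: 43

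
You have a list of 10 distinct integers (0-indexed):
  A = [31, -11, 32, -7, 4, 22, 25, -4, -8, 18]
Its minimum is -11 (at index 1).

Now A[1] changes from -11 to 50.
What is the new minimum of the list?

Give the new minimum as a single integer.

Old min = -11 (at index 1)
Change: A[1] -11 -> 50
Changed element WAS the min. Need to check: is 50 still <= all others?
  Min of remaining elements: -8
  New min = min(50, -8) = -8

Answer: -8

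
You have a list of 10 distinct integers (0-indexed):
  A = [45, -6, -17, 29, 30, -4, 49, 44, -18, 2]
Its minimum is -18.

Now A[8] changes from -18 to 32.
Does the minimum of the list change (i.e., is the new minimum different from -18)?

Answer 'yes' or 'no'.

Answer: yes

Derivation:
Old min = -18
Change: A[8] -18 -> 32
Changed element was the min; new min must be rechecked.
New min = -17; changed? yes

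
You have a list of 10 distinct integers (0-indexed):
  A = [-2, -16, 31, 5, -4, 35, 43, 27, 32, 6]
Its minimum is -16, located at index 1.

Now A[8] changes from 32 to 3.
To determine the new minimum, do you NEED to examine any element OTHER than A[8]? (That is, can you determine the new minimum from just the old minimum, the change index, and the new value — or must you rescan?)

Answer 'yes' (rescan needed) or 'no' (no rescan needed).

Answer: no

Derivation:
Old min = -16 at index 1
Change at index 8: 32 -> 3
Index 8 was NOT the min. New min = min(-16, 3). No rescan of other elements needed.
Needs rescan: no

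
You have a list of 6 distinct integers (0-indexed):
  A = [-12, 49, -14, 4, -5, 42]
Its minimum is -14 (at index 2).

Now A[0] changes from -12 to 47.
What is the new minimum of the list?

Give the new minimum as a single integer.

Answer: -14

Derivation:
Old min = -14 (at index 2)
Change: A[0] -12 -> 47
Changed element was NOT the old min.
  New min = min(old_min, new_val) = min(-14, 47) = -14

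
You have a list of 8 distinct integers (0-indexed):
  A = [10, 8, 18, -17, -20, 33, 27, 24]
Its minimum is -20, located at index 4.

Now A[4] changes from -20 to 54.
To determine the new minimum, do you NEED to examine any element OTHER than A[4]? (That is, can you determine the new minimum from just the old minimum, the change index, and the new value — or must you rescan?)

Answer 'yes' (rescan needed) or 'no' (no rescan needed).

Old min = -20 at index 4
Change at index 4: -20 -> 54
Index 4 WAS the min and new value 54 > old min -20. Must rescan other elements to find the new min.
Needs rescan: yes

Answer: yes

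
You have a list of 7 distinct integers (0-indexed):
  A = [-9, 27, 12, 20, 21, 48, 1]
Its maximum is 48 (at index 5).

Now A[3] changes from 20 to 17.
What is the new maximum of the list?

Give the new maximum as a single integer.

Old max = 48 (at index 5)
Change: A[3] 20 -> 17
Changed element was NOT the old max.
  New max = max(old_max, new_val) = max(48, 17) = 48

Answer: 48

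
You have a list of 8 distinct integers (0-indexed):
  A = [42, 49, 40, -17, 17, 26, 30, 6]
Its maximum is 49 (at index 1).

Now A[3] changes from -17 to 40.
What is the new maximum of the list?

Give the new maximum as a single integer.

Answer: 49

Derivation:
Old max = 49 (at index 1)
Change: A[3] -17 -> 40
Changed element was NOT the old max.
  New max = max(old_max, new_val) = max(49, 40) = 49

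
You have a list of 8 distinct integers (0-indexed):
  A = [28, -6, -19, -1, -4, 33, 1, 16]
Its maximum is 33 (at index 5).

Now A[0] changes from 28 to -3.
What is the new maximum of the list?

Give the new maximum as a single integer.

Old max = 33 (at index 5)
Change: A[0] 28 -> -3
Changed element was NOT the old max.
  New max = max(old_max, new_val) = max(33, -3) = 33

Answer: 33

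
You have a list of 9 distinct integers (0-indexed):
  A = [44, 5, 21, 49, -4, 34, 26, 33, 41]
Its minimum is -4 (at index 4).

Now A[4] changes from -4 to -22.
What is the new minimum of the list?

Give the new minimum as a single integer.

Old min = -4 (at index 4)
Change: A[4] -4 -> -22
Changed element WAS the min. Need to check: is -22 still <= all others?
  Min of remaining elements: 5
  New min = min(-22, 5) = -22

Answer: -22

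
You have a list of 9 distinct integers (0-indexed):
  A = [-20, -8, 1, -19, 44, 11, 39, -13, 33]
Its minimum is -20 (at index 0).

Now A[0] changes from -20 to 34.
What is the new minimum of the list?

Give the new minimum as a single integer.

Answer: -19

Derivation:
Old min = -20 (at index 0)
Change: A[0] -20 -> 34
Changed element WAS the min. Need to check: is 34 still <= all others?
  Min of remaining elements: -19
  New min = min(34, -19) = -19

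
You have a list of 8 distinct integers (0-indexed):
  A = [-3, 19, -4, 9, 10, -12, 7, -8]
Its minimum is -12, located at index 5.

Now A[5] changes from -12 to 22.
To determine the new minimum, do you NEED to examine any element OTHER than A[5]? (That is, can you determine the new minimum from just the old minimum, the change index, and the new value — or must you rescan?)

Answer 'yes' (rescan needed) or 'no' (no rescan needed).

Answer: yes

Derivation:
Old min = -12 at index 5
Change at index 5: -12 -> 22
Index 5 WAS the min and new value 22 > old min -12. Must rescan other elements to find the new min.
Needs rescan: yes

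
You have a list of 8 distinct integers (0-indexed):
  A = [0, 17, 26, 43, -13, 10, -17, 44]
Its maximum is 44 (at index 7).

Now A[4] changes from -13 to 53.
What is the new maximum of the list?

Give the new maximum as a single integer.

Old max = 44 (at index 7)
Change: A[4] -13 -> 53
Changed element was NOT the old max.
  New max = max(old_max, new_val) = max(44, 53) = 53

Answer: 53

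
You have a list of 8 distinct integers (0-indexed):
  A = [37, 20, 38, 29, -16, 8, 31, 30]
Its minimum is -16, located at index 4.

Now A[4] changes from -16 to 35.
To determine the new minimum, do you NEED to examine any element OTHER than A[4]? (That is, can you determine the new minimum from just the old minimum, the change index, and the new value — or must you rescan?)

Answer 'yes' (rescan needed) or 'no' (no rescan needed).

Old min = -16 at index 4
Change at index 4: -16 -> 35
Index 4 WAS the min and new value 35 > old min -16. Must rescan other elements to find the new min.
Needs rescan: yes

Answer: yes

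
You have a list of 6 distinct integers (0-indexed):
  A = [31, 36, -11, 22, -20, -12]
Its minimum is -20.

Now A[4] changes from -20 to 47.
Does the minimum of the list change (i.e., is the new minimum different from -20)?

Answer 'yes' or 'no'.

Answer: yes

Derivation:
Old min = -20
Change: A[4] -20 -> 47
Changed element was the min; new min must be rechecked.
New min = -12; changed? yes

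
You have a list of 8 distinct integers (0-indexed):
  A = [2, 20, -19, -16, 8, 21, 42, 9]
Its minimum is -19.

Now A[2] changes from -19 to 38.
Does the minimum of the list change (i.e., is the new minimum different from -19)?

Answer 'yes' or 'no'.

Answer: yes

Derivation:
Old min = -19
Change: A[2] -19 -> 38
Changed element was the min; new min must be rechecked.
New min = -16; changed? yes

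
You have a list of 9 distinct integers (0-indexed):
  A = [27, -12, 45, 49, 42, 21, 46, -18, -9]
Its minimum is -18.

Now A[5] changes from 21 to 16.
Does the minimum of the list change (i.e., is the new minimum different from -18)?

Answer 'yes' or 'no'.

Old min = -18
Change: A[5] 21 -> 16
Changed element was NOT the min; min changes only if 16 < -18.
New min = -18; changed? no

Answer: no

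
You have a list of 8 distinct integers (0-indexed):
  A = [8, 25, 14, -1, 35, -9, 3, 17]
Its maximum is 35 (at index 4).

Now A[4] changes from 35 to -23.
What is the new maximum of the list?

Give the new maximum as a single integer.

Old max = 35 (at index 4)
Change: A[4] 35 -> -23
Changed element WAS the max -> may need rescan.
  Max of remaining elements: 25
  New max = max(-23, 25) = 25

Answer: 25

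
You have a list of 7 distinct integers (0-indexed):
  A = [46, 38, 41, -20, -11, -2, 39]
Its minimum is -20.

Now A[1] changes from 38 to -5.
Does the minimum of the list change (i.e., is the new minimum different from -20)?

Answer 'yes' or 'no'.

Old min = -20
Change: A[1] 38 -> -5
Changed element was NOT the min; min changes only if -5 < -20.
New min = -20; changed? no

Answer: no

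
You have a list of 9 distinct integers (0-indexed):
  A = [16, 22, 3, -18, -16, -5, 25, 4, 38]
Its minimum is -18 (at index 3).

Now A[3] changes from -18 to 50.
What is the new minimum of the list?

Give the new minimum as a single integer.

Old min = -18 (at index 3)
Change: A[3] -18 -> 50
Changed element WAS the min. Need to check: is 50 still <= all others?
  Min of remaining elements: -16
  New min = min(50, -16) = -16

Answer: -16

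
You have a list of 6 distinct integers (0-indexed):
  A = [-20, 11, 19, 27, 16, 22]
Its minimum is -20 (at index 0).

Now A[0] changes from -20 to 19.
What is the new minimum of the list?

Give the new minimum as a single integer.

Answer: 11

Derivation:
Old min = -20 (at index 0)
Change: A[0] -20 -> 19
Changed element WAS the min. Need to check: is 19 still <= all others?
  Min of remaining elements: 11
  New min = min(19, 11) = 11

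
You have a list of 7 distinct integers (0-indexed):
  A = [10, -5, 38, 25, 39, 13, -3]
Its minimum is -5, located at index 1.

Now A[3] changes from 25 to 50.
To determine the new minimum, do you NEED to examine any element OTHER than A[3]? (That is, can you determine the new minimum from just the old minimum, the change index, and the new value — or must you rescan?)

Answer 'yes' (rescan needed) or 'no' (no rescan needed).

Old min = -5 at index 1
Change at index 3: 25 -> 50
Index 3 was NOT the min. New min = min(-5, 50). No rescan of other elements needed.
Needs rescan: no

Answer: no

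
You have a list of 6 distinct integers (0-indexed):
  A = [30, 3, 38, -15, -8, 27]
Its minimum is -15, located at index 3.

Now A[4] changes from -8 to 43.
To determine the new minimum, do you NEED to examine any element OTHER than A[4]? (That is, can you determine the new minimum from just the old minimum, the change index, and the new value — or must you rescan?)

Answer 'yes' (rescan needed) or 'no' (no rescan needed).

Old min = -15 at index 3
Change at index 4: -8 -> 43
Index 4 was NOT the min. New min = min(-15, 43). No rescan of other elements needed.
Needs rescan: no

Answer: no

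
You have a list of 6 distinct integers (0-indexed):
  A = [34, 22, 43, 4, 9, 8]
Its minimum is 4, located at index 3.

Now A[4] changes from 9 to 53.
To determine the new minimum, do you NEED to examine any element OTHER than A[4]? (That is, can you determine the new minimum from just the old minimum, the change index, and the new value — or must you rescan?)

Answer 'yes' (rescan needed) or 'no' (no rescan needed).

Old min = 4 at index 3
Change at index 4: 9 -> 53
Index 4 was NOT the min. New min = min(4, 53). No rescan of other elements needed.
Needs rescan: no

Answer: no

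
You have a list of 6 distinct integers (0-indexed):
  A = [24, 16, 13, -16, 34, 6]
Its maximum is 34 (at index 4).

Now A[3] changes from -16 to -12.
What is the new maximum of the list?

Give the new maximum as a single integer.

Answer: 34

Derivation:
Old max = 34 (at index 4)
Change: A[3] -16 -> -12
Changed element was NOT the old max.
  New max = max(old_max, new_val) = max(34, -12) = 34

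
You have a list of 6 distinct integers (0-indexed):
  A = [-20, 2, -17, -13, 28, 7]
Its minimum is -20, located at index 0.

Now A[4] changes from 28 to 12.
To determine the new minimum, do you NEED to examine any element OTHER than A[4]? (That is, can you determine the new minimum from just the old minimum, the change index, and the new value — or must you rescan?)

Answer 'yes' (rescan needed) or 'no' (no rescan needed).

Answer: no

Derivation:
Old min = -20 at index 0
Change at index 4: 28 -> 12
Index 4 was NOT the min. New min = min(-20, 12). No rescan of other elements needed.
Needs rescan: no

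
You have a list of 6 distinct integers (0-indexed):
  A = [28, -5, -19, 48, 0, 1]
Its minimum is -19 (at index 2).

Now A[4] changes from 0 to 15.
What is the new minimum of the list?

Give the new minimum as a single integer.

Old min = -19 (at index 2)
Change: A[4] 0 -> 15
Changed element was NOT the old min.
  New min = min(old_min, new_val) = min(-19, 15) = -19

Answer: -19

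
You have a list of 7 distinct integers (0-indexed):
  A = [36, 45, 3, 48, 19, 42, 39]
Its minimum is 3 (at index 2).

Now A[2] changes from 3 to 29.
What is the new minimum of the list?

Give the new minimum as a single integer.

Old min = 3 (at index 2)
Change: A[2] 3 -> 29
Changed element WAS the min. Need to check: is 29 still <= all others?
  Min of remaining elements: 19
  New min = min(29, 19) = 19

Answer: 19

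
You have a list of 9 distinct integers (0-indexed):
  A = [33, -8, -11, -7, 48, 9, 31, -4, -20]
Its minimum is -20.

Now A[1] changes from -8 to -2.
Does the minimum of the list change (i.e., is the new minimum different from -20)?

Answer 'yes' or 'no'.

Answer: no

Derivation:
Old min = -20
Change: A[1] -8 -> -2
Changed element was NOT the min; min changes only if -2 < -20.
New min = -20; changed? no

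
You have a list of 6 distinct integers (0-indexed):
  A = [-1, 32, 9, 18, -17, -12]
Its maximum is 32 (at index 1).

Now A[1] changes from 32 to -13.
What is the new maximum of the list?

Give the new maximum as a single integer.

Answer: 18

Derivation:
Old max = 32 (at index 1)
Change: A[1] 32 -> -13
Changed element WAS the max -> may need rescan.
  Max of remaining elements: 18
  New max = max(-13, 18) = 18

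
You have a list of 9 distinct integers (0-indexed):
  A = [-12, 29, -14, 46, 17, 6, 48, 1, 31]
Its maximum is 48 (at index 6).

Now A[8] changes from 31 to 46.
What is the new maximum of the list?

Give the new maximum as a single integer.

Answer: 48

Derivation:
Old max = 48 (at index 6)
Change: A[8] 31 -> 46
Changed element was NOT the old max.
  New max = max(old_max, new_val) = max(48, 46) = 48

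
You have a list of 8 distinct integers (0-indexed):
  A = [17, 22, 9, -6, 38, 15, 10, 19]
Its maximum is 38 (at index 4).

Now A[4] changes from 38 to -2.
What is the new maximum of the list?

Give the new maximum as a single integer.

Answer: 22

Derivation:
Old max = 38 (at index 4)
Change: A[4] 38 -> -2
Changed element WAS the max -> may need rescan.
  Max of remaining elements: 22
  New max = max(-2, 22) = 22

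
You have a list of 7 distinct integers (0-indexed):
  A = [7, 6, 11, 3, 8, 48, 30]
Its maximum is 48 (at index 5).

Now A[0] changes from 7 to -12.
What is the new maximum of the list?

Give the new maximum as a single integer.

Answer: 48

Derivation:
Old max = 48 (at index 5)
Change: A[0] 7 -> -12
Changed element was NOT the old max.
  New max = max(old_max, new_val) = max(48, -12) = 48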